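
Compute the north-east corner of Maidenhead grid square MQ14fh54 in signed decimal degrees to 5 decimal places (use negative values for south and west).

Field M=12, Q=16: +12·20° lon, +16·10° lat → SW at lon 60°, lat 70°.
Square 1, 4: +1·2° lon, +4·1° lat → SW at lon 62°, lat 74°.
Subsquare f=5, h=7: +5·0.0833333° lon, +7·0.0416667° lat → SW at lon 62.4167°, lat 74.2917°.
Extended square 5, 4: +5·0.00833333° lon, +4·0.00416667° lat → SW at lon 62.4583°, lat 74.3083°.
Cell spans 0.00833333° lon × 0.00416667° lat. NE corner is SW corner plus one full cell.
latitude 74.31250, longitude 62.46667.

74.31250, 62.46667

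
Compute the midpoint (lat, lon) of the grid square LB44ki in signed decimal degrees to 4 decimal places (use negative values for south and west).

-75.6458, 48.8750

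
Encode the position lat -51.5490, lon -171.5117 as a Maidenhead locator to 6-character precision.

AD48fk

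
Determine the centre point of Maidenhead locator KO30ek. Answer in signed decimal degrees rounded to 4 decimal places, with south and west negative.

Field K=10, O=14: +10·20° lon, +14·10° lat → SW at lon 20°, lat 50°.
Square 3, 0: +3·2° lon, +0·1° lat → SW at lon 26°, lat 50°.
Subsquare e=4, k=10: +4·0.0833333° lon, +10·0.0416667° lat → SW at lon 26.3333°, lat 50.4167°.
Cell spans 0.0833333° lon × 0.0416667° lat. Centre is SW corner plus half of each.
latitude 50.4375, longitude 26.3750.

50.4375, 26.3750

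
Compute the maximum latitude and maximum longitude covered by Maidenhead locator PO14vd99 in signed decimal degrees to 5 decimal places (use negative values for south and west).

54.16667, 123.83333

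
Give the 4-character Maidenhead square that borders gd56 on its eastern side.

GD66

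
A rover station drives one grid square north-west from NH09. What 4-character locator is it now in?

MI90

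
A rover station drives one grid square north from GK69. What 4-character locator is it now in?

GL60

Latitude square 9; +1 → 10, wraps to 0, carry into field.
Latitude field K = 10; +1 → 11 = L.
The longitude characters are unchanged.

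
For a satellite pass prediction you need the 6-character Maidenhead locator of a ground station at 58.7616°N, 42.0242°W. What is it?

GO88xs

Offset from 180°W / 90°S: lon 137.9758°, lat 148.7616°.
Field: 137.9758/20 → 6 → G, 148.7616/10 → 14 → O; chars GO.
Square: 17.9758/2 → 8, 8.7616/1 → 8; chars 88.
Subsquare: 1.9758/0.0833333 → 23 → x, 0.7616/0.0416667 → 18 → s; chars xs.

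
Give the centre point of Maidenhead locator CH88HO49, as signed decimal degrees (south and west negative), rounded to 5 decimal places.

Field C=2, H=7: +2·20° lon, +7·10° lat → SW at lon -140°, lat -20°.
Square 8, 8: +8·2° lon, +8·1° lat → SW at lon -124°, lat -12°.
Subsquare h=7, o=14: +7·0.0833333° lon, +14·0.0416667° lat → SW at lon -123.417°, lat -11.4167°.
Extended square 4, 9: +4·0.00833333° lon, +9·0.00416667° lat → SW at lon -123.383°, lat -11.3792°.
Cell spans 0.00833333° lon × 0.00416667° lat. Centre is SW corner plus half of each.
latitude -11.37708, longitude -123.37917.

-11.37708, -123.37917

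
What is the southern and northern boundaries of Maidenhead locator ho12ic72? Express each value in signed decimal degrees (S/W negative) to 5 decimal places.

Field H=7, O=14: +7·20° lon, +14·10° lat → SW at lon -40°, lat 50°.
Square 1, 2: +1·2° lon, +2·1° lat → SW at lon -38°, lat 52°.
Subsquare i=8, c=2: +8·0.0833333° lon, +2·0.0416667° lat → SW at lon -37.3333°, lat 52.0833°.
Extended square 7, 2: +7·0.00833333° lon, +2·0.00416667° lat → SW at lon -37.275°, lat 52.0917°.
Cell spans 0.00833333° lon × 0.00416667° lat.
south 52.09167, north 52.09583.

52.09167, 52.09583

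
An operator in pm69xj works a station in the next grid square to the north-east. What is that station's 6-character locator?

PM79ak

Longitude subsquare x = 23; +1 → 24, wraps to 0 = a, carry into square.
Longitude square 6; +1 → 7.
Latitude subsquare j = 9; +1 → 10 = k.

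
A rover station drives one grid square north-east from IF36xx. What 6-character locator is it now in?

IF47aa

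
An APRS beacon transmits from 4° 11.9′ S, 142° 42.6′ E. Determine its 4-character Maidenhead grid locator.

QI15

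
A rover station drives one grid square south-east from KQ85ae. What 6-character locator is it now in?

Longitude subsquare a = 0; +1 → 1 = b.
Latitude subsquare e = 4; −1 → 3 = d.

KQ85bd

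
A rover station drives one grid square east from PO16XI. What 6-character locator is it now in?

Longitude subsquare x = 23; +1 → 24, wraps to 0 = a, carry into square.
Longitude square 1; +1 → 2.
The latitude characters are unchanged.

PO26ai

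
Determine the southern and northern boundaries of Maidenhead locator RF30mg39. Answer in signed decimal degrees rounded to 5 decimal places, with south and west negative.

-39.71250, -39.70833

Field R=17, F=5: +17·20° lon, +5·10° lat → SW at lon 160°, lat -40°.
Square 3, 0: +3·2° lon, +0·1° lat → SW at lon 166°, lat -40°.
Subsquare m=12, g=6: +12·0.0833333° lon, +6·0.0416667° lat → SW at lon 167°, lat -39.75°.
Extended square 3, 9: +3·0.00833333° lon, +9·0.00416667° lat → SW at lon 167.025°, lat -39.7125°.
Cell spans 0.00833333° lon × 0.00416667° lat.
south -39.71250, north -39.70833.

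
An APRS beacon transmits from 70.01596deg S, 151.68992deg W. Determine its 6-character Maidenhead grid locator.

BB49dx

Add 180° to longitude and 90° to latitude: 28.3101, 19.9840.
Field: lon ⌊28.3101/20⌋ = 1 → B; lat ⌊19.9840/10⌋ = 1 → B.
Square: lon ⌊8.3101/2⌋ = 4; lat ⌊9.9840/1⌋ = 9.
Subsquare: lon ⌊0.3101/0.0833333⌋ = 3 → d; lat ⌊0.9840/0.0416667⌋ = 23 → x.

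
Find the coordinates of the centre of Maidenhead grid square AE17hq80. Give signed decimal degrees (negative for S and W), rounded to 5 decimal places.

-42.33125, -177.34583

Field A=0, E=4: +0·20° lon, +4·10° lat → SW at lon -180°, lat -50°.
Square 1, 7: +1·2° lon, +7·1° lat → SW at lon -178°, lat -43°.
Subsquare h=7, q=16: +7·0.0833333° lon, +16·0.0416667° lat → SW at lon -177.417°, lat -42.3333°.
Extended square 8, 0: +8·0.00833333° lon, +0·0.00416667° lat → SW at lon -177.35°, lat -42.3333°.
Cell spans 0.00833333° lon × 0.00416667° lat. Centre is SW corner plus half of each.
latitude -42.33125, longitude -177.34583.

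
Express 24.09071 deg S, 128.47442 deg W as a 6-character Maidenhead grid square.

CG55sv

Add 180° to longitude and 90° to latitude: 51.5256, 65.9093.
Field: 51.5256/20 → 2 → C, 65.9093/10 → 6 → G; chars CG.
Square: 11.5256/2 → 5, 5.9093/1 → 5; chars 55.
Subsquare: 1.5256/0.0833333 → 18 → s, 0.9093/0.0416667 → 21 → v; chars sv.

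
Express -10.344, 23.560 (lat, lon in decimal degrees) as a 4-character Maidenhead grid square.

KH19

Offset from 180°W / 90°S: lon 203.56°, lat 79.66°.
Field: 203.56/20 → 10 → K, 79.66/10 → 7 → H; chars KH.
Square: 3.56/2 → 1, 9.66/1 → 9; chars 19.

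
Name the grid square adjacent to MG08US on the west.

Longitude subsquare u = 20; −1 → 19 = t.
The latitude characters are unchanged.

MG08ts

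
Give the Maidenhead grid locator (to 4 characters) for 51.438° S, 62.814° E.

MD18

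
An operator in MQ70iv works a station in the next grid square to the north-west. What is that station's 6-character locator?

Longitude subsquare i = 8; −1 → 7 = h.
Latitude subsquare v = 21; +1 → 22 = w.

MQ70hw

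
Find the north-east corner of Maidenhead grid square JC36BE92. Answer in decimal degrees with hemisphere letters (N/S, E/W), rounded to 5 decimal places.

63.82083° S, 6.16667° E

Field J=9, C=2: +9·20° lon, +2·10° lat → SW at lon 0°, lat -70°.
Square 3, 6: +3·2° lon, +6·1° lat → SW at lon 6°, lat -64°.
Subsquare b=1, e=4: +1·0.0833333° lon, +4·0.0416667° lat → SW at lon 6.08333°, lat -63.8333°.
Extended square 9, 2: +9·0.00833333° lon, +2·0.00416667° lat → SW at lon 6.15833°, lat -63.825°.
Cell spans 0.00833333° lon × 0.00416667° lat. NE corner is SW corner plus one full cell.
latitude 63.82083° S, longitude 6.16667° E.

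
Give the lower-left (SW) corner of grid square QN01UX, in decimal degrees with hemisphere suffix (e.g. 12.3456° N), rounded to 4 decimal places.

41.9583° N, 141.6667° E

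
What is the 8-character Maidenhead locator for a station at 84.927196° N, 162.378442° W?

AR84tw42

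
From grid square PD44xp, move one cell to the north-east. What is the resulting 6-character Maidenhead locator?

PD54aq

Longitude subsquare x = 23; +1 → 24, wraps to 0 = a, carry into square.
Longitude square 4; +1 → 5.
Latitude subsquare p = 15; +1 → 16 = q.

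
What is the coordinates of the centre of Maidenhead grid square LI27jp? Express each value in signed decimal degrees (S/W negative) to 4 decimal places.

-2.3542, 44.7917

Field L=11, I=8: +11·20° lon, +8·10° lat → SW at lon 40°, lat -10°.
Square 2, 7: +2·2° lon, +7·1° lat → SW at lon 44°, lat -3°.
Subsquare j=9, p=15: +9·0.0833333° lon, +15·0.0416667° lat → SW at lon 44.75°, lat -2.375°.
Cell spans 0.0833333° lon × 0.0416667° lat. Centre is SW corner plus half of each.
latitude -2.3542, longitude 44.7917.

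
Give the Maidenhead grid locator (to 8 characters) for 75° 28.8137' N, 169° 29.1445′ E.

RQ45rl85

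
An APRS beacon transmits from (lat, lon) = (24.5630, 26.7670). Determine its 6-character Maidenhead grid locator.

Add 180° to longitude and 90° to latitude: 206.7670, 114.5630.
Field (20°×10°, letters A–R): 206.7670/20 → 10 → K, 114.5630/10 → 11 → L; chars KL.
Square (2°×1°, digits 0–9): 6.7670/2 → 3, 4.5630/1 → 4; chars 34.
Subsquare (5′×2.5′, letters a–x): 0.7670/0.0833333 → 9 → j, 0.5630/0.0416667 → 13 → n; chars jn.

KL34jn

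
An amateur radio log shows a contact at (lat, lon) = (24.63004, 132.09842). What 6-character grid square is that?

PL64bp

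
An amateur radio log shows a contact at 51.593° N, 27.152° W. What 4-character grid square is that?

HO61

Shift to the Maidenhead origin (180°W, 90°S): lon 152.85, lat 141.59.
Field (20°×10°, letters A–R): 152.85/20 → 7 → H, 141.59/10 → 14 → O; chars HO.
Square (2°×1°, digits 0–9): 12.85/2 → 6, 1.59/1 → 1; chars 61.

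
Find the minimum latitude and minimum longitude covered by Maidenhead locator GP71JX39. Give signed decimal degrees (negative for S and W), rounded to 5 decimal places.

61.99583, -45.22500

Field G=6, P=15: +6·20° lon, +15·10° lat → SW at lon -60°, lat 60°.
Square 7, 1: +7·2° lon, +1·1° lat → SW at lon -46°, lat 61°.
Subsquare j=9, x=23: +9·0.0833333° lon, +23·0.0416667° lat → SW at lon -45.25°, lat 61.9583°.
Extended square 3, 9: +3·0.00833333° lon, +9·0.00416667° lat → SW at lon -45.225°, lat 61.9958°.
latitude 61.99583, longitude -45.22500.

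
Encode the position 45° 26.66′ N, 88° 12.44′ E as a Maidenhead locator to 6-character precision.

NN45ck

Offset from 180°W / 90°S: lon 268.2073°, lat 135.4443°.
Field: lon ⌊268.2073/20⌋ = 13 → N; lat ⌊135.4443/10⌋ = 13 → N.
Square: lon ⌊8.2073/2⌋ = 4; lat ⌊5.4443/1⌋ = 5.
Subsquare: lon ⌊0.2073/0.0833333⌋ = 2 → c; lat ⌊0.4443/0.0416667⌋ = 10 → k.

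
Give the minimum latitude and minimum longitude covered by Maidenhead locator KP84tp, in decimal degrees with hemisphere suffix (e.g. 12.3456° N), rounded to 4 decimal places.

Field K=10, P=15: +10·20° lon, +15·10° lat → SW at lon 20°, lat 60°.
Square 8, 4: +8·2° lon, +4·1° lat → SW at lon 36°, lat 64°.
Subsquare t=19, p=15: +19·0.0833333° lon, +15·0.0416667° lat → SW at lon 37.5833°, lat 64.625°.
latitude 64.6250° N, longitude 37.5833° E.

64.6250° N, 37.5833° E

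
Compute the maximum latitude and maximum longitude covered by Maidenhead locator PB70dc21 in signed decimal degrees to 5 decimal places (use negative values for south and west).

-79.90833, 134.27500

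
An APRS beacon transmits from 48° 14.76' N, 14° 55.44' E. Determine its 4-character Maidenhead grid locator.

Offset from 180°W / 90°S: lon 194.92°, lat 138.25°.
Field: lon ⌊194.92/20⌋ = 9 → J; lat ⌊138.25/10⌋ = 13 → N.
Square: lon ⌊14.92/2⌋ = 7; lat ⌊8.25/1⌋ = 8.

JN78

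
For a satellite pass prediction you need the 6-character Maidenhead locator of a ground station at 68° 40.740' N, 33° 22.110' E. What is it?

KP68qq

Add 180° to longitude and 90° to latitude: 213.3685, 158.6790.
Field (20°×10°, letters A–R): lon ⌊213.3685/20⌋ = 10 → K; lat ⌊158.6790/10⌋ = 15 → P.
Square (2°×1°, digits 0–9): lon ⌊13.3685/2⌋ = 6; lat ⌊8.6790/1⌋ = 8.
Subsquare (5′×2.5′, letters a–x): lon ⌊1.3685/0.0833333⌋ = 16 → q; lat ⌊0.6790/0.0416667⌋ = 16 → q.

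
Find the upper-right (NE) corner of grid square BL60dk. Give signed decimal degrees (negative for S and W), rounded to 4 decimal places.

20.4583, -147.6667

Field B=1, L=11: +1·20° lon, +11·10° lat → SW at lon -160°, lat 20°.
Square 6, 0: +6·2° lon, +0·1° lat → SW at lon -148°, lat 20°.
Subsquare d=3, k=10: +3·0.0833333° lon, +10·0.0416667° lat → SW at lon -147.75°, lat 20.4167°.
Cell spans 0.0833333° lon × 0.0416667° lat. NE corner is SW corner plus one full cell.
latitude 20.4583, longitude -147.6667.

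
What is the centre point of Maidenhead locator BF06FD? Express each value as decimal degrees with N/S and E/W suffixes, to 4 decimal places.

Field B=1, F=5: +1·20° lon, +5·10° lat → SW at lon -160°, lat -40°.
Square 0, 6: +0·2° lon, +6·1° lat → SW at lon -160°, lat -34°.
Subsquare f=5, d=3: +5·0.0833333° lon, +3·0.0416667° lat → SW at lon -159.583°, lat -33.875°.
Cell spans 0.0833333° lon × 0.0416667° lat. Centre is SW corner plus half of each.
latitude 33.8542° S, longitude 159.5417° W.

33.8542° S, 159.5417° W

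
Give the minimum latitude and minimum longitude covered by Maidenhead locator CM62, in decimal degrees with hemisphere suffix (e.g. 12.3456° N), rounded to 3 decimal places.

32.000° N, 128.000° W

Field C=2, M=12: +2·20° lon, +12·10° lat → SW at lon -140°, lat 30°.
Square 6, 2: +6·2° lon, +2·1° lat → SW at lon -128°, lat 32°.
latitude 32.000° N, longitude 128.000° W.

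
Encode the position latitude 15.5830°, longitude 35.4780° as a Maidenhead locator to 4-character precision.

KK75

Offset from 180°W / 90°S: lon 215.48°, lat 105.58°.
Field: 215.48/20 → 10 → K, 105.58/10 → 10 → K; chars KK.
Square: 15.48/2 → 7, 5.58/1 → 5; chars 75.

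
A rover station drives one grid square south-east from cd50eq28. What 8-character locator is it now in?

Longitude extended square 2; +1 → 3.
Latitude extended square 8; −1 → 7.

CD50eq37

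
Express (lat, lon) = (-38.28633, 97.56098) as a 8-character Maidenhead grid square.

Add 180° to longitude and 90° to latitude: 277.56098, 51.71367.
Field: 277.56098/20 → 13 → N, 51.71367/10 → 5 → F; chars NF.
Square: 17.56098/2 → 8, 1.71367/1 → 1; chars 81.
Subsquare: 1.56098/0.0833333 → 18 → s, 0.71367/0.0416667 → 17 → r; chars sr.
Extended square: 0.06098/0.00833333 → 7, 0.00534/0.00416667 → 1; chars 71.

NF81sr71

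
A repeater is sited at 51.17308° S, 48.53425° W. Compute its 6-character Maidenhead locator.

GD58rt

Add 180° to longitude and 90° to latitude: 131.4658, 38.8269.
Field: 131.4658/20 → 6 → G, 38.8269/10 → 3 → D; chars GD.
Square: 11.4658/2 → 5, 8.8269/1 → 8; chars 58.
Subsquare: 1.4658/0.0833333 → 17 → r, 0.8269/0.0416667 → 19 → t; chars rt.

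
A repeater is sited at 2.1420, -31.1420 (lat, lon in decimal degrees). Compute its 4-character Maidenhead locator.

Offset from 180°W / 90°S: lon 148.86°, lat 92.14°.
Field: 148.86/20 → 7 → H, 92.14/10 → 9 → J; chars HJ.
Square: 8.86/2 → 4, 2.14/1 → 2; chars 42.

HJ42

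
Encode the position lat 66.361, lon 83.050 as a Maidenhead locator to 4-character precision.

NP16

Offset from 180°W / 90°S: lon 263.05°, lat 156.36°.
Field (20°×10°, letters A–R): 263.05/20 → 13 → N, 156.36/10 → 15 → P; chars NP.
Square (2°×1°, digits 0–9): 3.05/2 → 1, 6.36/1 → 6; chars 16.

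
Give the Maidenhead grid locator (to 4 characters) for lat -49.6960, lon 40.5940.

LE00

Offset from 180°W / 90°S: lon 220.59°, lat 40.30°.
Field: lon ⌊220.59/20⌋ = 11 → L; lat ⌊40.30/10⌋ = 4 → E.
Square: lon ⌊0.59/2⌋ = 0; lat ⌊0.30/1⌋ = 0.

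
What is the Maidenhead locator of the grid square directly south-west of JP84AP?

JP74xo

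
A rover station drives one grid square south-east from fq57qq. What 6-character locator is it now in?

FQ57rp

Longitude subsquare q = 16; +1 → 17 = r.
Latitude subsquare q = 16; −1 → 15 = p.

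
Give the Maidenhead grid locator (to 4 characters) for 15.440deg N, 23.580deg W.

Offset from 180°W / 90°S: lon 156.42°, lat 105.44°.
Field: 156.42/20 → 7 → H, 105.44/10 → 10 → K; chars HK.
Square: 16.42/2 → 8, 5.44/1 → 5; chars 85.

HK85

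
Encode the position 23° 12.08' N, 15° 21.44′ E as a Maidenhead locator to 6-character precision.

Shift to the Maidenhead origin (180°W, 90°S): lon 195.3573, lat 113.2013.
Field (20°×10°, letters A–R): 195.3573/20 → 9 → J, 113.2013/10 → 11 → L; chars JL.
Square (2°×1°, digits 0–9): 15.3573/2 → 7, 3.2013/1 → 3; chars 73.
Subsquare (5′×2.5′, letters a–x): 1.3573/0.0833333 → 16 → q, 0.2013/0.0416667 → 4 → e; chars qe.

JL73qe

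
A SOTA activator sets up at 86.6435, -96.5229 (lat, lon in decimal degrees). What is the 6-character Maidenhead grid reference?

ER16rp

Offset from 180°W / 90°S: lon 83.4771°, lat 176.6435°.
Field (20°×10°, letters A–R): 83.4771/20 → 4 → E, 176.6435/10 → 17 → R; chars ER.
Square (2°×1°, digits 0–9): 3.4771/2 → 1, 6.6435/1 → 6; chars 16.
Subsquare (5′×2.5′, letters a–x): 1.4771/0.0833333 → 17 → r, 0.6435/0.0416667 → 15 → p; chars rp.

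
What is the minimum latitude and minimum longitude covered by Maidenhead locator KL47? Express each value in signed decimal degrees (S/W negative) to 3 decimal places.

27.000, 28.000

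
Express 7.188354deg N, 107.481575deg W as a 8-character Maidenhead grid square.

DJ67ge25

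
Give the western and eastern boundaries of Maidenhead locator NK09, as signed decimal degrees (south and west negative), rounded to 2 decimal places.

80.00, 82.00

Field N=13, K=10: +13·20° lon, +10·10° lat → SW at lon 80°, lat 10°.
Square 0, 9: +0·2° lon, +9·1° lat → SW at lon 80°, lat 19°.
Cell spans 2° lon × 1° lat.
west 80.00, east 82.00.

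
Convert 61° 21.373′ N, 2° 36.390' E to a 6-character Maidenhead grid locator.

JP11hi

Add 180° to longitude and 90° to latitude: 182.6065, 151.3562.
Field: lon ⌊182.6065/20⌋ = 9 → J; lat ⌊151.3562/10⌋ = 15 → P.
Square: lon ⌊2.6065/2⌋ = 1; lat ⌊1.3562/1⌋ = 1.
Subsquare: lon ⌊0.6065/0.0833333⌋ = 7 → h; lat ⌊0.3562/0.0416667⌋ = 8 → i.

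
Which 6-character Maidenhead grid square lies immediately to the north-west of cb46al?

Longitude subsquare a = 0; −1 → -1, wraps to 23 = x, carry into square.
Longitude square 4; −1 → 3.
Latitude subsquare l = 11; +1 → 12 = m.

CB36xm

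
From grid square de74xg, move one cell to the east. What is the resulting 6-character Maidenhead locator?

Longitude subsquare x = 23; +1 → 24, wraps to 0 = a, carry into square.
Longitude square 7; +1 → 8.
The latitude characters are unchanged.

DE84ag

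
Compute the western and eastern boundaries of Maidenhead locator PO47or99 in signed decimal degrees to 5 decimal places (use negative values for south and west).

129.24167, 129.25000

Field P=15, O=14: +15·20° lon, +14·10° lat → SW at lon 120°, lat 50°.
Square 4, 7: +4·2° lon, +7·1° lat → SW at lon 128°, lat 57°.
Subsquare o=14, r=17: +14·0.0833333° lon, +17·0.0416667° lat → SW at lon 129.167°, lat 57.7083°.
Extended square 9, 9: +9·0.00833333° lon, +9·0.00416667° lat → SW at lon 129.242°, lat 57.7458°.
Cell spans 0.00833333° lon × 0.00416667° lat.
west 129.24167, east 129.25000.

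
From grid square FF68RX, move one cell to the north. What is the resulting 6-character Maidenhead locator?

FF69ra

Latitude subsquare x = 23; +1 → 24, wraps to 0 = a, carry into square.
Latitude square 8; +1 → 9.
The longitude characters are unchanged.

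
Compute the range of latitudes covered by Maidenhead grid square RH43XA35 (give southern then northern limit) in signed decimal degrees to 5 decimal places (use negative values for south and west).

Field R=17, H=7: +17·20° lon, +7·10° lat → SW at lon 160°, lat -20°.
Square 4, 3: +4·2° lon, +3·1° lat → SW at lon 168°, lat -17°.
Subsquare x=23, a=0: +23·0.0833333° lon, +0·0.0416667° lat → SW at lon 169.917°, lat -17°.
Extended square 3, 5: +3·0.00833333° lon, +5·0.00416667° lat → SW at lon 169.942°, lat -16.9792°.
Cell spans 0.00833333° lon × 0.00416667° lat.
south -16.97917, north -16.97500.

-16.97917, -16.97500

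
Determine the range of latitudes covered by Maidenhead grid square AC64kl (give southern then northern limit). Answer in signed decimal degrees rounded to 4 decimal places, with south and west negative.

-65.5417, -65.5000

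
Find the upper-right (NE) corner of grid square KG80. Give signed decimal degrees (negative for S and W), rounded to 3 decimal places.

-29.000, 38.000

Field K=10, G=6: +10·20° lon, +6·10° lat → SW at lon 20°, lat -30°.
Square 8, 0: +8·2° lon, +0·1° lat → SW at lon 36°, lat -30°.
Cell spans 2° lon × 1° lat. NE corner is SW corner plus one full cell.
latitude -29.000, longitude 38.000.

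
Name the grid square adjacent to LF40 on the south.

Latitude square 0; −1 → -1, wraps to 9, carry into field.
Latitude field F = 5; −1 → 4 = E.
The longitude characters are unchanged.

LE49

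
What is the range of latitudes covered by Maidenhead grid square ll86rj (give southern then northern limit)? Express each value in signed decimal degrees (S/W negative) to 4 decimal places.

26.3750, 26.4167

Field L=11, L=11: +11·20° lon, +11·10° lat → SW at lon 40°, lat 20°.
Square 8, 6: +8·2° lon, +6·1° lat → SW at lon 56°, lat 26°.
Subsquare r=17, j=9: +17·0.0833333° lon, +9·0.0416667° lat → SW at lon 57.4167°, lat 26.375°.
Cell spans 0.0833333° lon × 0.0416667° lat.
south 26.3750, north 26.4167.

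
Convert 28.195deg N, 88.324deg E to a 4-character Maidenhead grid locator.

NL48

Offset from 180°W / 90°S: lon 268.32°, lat 118.19°.
Field: lon ⌊268.32/20⌋ = 13 → N; lat ⌊118.19/10⌋ = 11 → L.
Square: lon ⌊8.32/2⌋ = 4; lat ⌊8.19/1⌋ = 8.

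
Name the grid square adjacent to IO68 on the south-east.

IO77

Longitude square 6; +1 → 7.
Latitude square 8; −1 → 7.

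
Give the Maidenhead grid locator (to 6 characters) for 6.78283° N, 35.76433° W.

HJ26cs

Shift to the Maidenhead origin (180°W, 90°S): lon 144.2357, lat 96.7828.
Field: lon ⌊144.2357/20⌋ = 7 → H; lat ⌊96.7828/10⌋ = 9 → J.
Square: lon ⌊4.2357/2⌋ = 2; lat ⌊6.7828/1⌋ = 6.
Subsquare: lon ⌊0.2357/0.0833333⌋ = 2 → c; lat ⌊0.7828/0.0416667⌋ = 18 → s.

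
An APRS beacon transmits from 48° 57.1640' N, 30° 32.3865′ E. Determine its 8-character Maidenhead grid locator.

Add 180° to longitude and 90° to latitude: 210.53977, 138.95273.
Field (20°×10°, letters A–R): 210.53977/20 → 10 → K, 138.95273/10 → 13 → N; chars KN.
Square (2°×1°, digits 0–9): 10.53977/2 → 5, 8.95273/1 → 8; chars 58.
Subsquare (5′×2.5′, letters a–x): 0.53977/0.0833333 → 6 → g, 0.95273/0.0416667 → 22 → w; chars gw.
Extended square (30″×15″, digits 0–9): 0.03977/0.00833333 → 4, 0.03607/0.00416667 → 8; chars 48.

KN58gw48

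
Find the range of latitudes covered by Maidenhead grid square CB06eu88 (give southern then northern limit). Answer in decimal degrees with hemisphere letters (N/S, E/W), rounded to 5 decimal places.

Field C=2, B=1: +2·20° lon, +1·10° lat → SW at lon -140°, lat -80°.
Square 0, 6: +0·2° lon, +6·1° lat → SW at lon -140°, lat -74°.
Subsquare e=4, u=20: +4·0.0833333° lon, +20·0.0416667° lat → SW at lon -139.667°, lat -73.1667°.
Extended square 8, 8: +8·0.00833333° lon, +8·0.00416667° lat → SW at lon -139.6°, lat -73.1333°.
Cell spans 0.00833333° lon × 0.00416667° lat.
south 73.13333° S, north 73.12917° S.

73.13333° S, 73.12917° S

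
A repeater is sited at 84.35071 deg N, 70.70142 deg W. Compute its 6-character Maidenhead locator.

FR44pi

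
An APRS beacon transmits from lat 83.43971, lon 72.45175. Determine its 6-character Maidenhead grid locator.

MR63fk

Add 180° to longitude and 90° to latitude: 252.4518, 173.4397.
Field (20°×10°, letters A–R): 252.4518/20 → 12 → M, 173.4397/10 → 17 → R; chars MR.
Square (2°×1°, digits 0–9): 12.4518/2 → 6, 3.4397/1 → 3; chars 63.
Subsquare (5′×2.5′, letters a–x): 0.4518/0.0833333 → 5 → f, 0.4397/0.0416667 → 10 → k; chars fk.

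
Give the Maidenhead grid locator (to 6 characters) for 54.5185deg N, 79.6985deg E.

MO94um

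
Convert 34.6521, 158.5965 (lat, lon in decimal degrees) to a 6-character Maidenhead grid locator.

QM94hp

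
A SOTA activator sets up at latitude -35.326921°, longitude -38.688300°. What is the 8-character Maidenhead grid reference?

HF04pq71

Add 180° to longitude and 90° to latitude: 141.31170, 54.67308.
Field: 141.31170/20 → 7 → H, 54.67308/10 → 5 → F; chars HF.
Square: 1.31170/2 → 0, 4.67308/1 → 4; chars 04.
Subsquare: 1.31170/0.0833333 → 15 → p, 0.67308/0.0416667 → 16 → q; chars pq.
Extended square: 0.06170/0.00833333 → 7, 0.00641/0.00416667 → 1; chars 71.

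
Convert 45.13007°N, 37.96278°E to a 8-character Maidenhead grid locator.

KN85xd51

Offset from 180°W / 90°S: lon 217.96278°, lat 135.13007°.
Field (20°×10°, letters A–R): 217.96278/20 → 10 → K, 135.13007/10 → 13 → N; chars KN.
Square (2°×1°, digits 0–9): 17.96278/2 → 8, 5.13007/1 → 5; chars 85.
Subsquare (5′×2.5′, letters a–x): 1.96278/0.0833333 → 23 → x, 0.13007/0.0416667 → 3 → d; chars xd.
Extended square (30″×15″, digits 0–9): 0.04611/0.00833333 → 5, 0.00507/0.00416667 → 1; chars 51.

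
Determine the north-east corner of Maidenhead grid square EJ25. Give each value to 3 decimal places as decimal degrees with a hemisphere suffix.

Field E=4, J=9: +4·20° lon, +9·10° lat → SW at lon -100°, lat 0°.
Square 2, 5: +2·2° lon, +5·1° lat → SW at lon -96°, lat 5°.
Cell spans 2° lon × 1° lat. NE corner is SW corner plus one full cell.
latitude 6.000° N, longitude 94.000° W.

6.000° N, 94.000° W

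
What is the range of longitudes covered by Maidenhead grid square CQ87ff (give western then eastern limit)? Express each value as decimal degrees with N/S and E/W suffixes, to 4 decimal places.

Field C=2, Q=16: +2·20° lon, +16·10° lat → SW at lon -140°, lat 70°.
Square 8, 7: +8·2° lon, +7·1° lat → SW at lon -124°, lat 77°.
Subsquare f=5, f=5: +5·0.0833333° lon, +5·0.0416667° lat → SW at lon -123.583°, lat 77.2083°.
Cell spans 0.0833333° lon × 0.0416667° lat.
west 123.5833° W, east 123.5000° W.

123.5833° W, 123.5000° W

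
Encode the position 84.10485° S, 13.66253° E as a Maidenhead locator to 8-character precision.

JA65tv94

Shift to the Maidenhead origin (180°W, 90°S): lon 193.66253, lat 5.89515.
Field: lon ⌊193.66253/20⌋ = 9 → J; lat ⌊5.89515/10⌋ = 0 → A.
Square: lon ⌊13.66253/2⌋ = 6; lat ⌊5.89515/1⌋ = 5.
Subsquare: lon ⌊1.66253/0.0833333⌋ = 19 → t; lat ⌊0.89515/0.0416667⌋ = 21 → v.
Extended square: lon ⌊0.07920/0.00833333⌋ = 9; lat ⌊0.02015/0.00416667⌋ = 4.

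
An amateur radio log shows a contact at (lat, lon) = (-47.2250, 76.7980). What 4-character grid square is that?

ME82

Offset from 180°W / 90°S: lon 256.80°, lat 42.77°.
Field: lon ⌊256.80/20⌋ = 12 → M; lat ⌊42.77/10⌋ = 4 → E.
Square: lon ⌊16.80/2⌋ = 8; lat ⌊2.77/1⌋ = 2.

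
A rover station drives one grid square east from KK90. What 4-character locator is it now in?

Longitude square 9; +1 → 10, wraps to 0, carry into field.
Longitude field K = 10; +1 → 11 = L.
The latitude characters are unchanged.

LK00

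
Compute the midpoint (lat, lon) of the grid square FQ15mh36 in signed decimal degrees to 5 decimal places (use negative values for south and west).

75.31875, -76.97083

Field F=5, Q=16: +5·20° lon, +16·10° lat → SW at lon -80°, lat 70°.
Square 1, 5: +1·2° lon, +5·1° lat → SW at lon -78°, lat 75°.
Subsquare m=12, h=7: +12·0.0833333° lon, +7·0.0416667° lat → SW at lon -77°, lat 75.2917°.
Extended square 3, 6: +3·0.00833333° lon, +6·0.00416667° lat → SW at lon -76.975°, lat 75.3167°.
Cell spans 0.00833333° lon × 0.00416667° lat. Centre is SW corner plus half of each.
latitude 75.31875, longitude -76.97083.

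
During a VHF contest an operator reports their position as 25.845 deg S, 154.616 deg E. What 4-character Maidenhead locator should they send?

Add 180° to longitude and 90° to latitude: 334.62, 64.16.
Field: lon ⌊334.62/20⌋ = 16 → Q; lat ⌊64.16/10⌋ = 6 → G.
Square: lon ⌊14.62/2⌋ = 7; lat ⌊4.16/1⌋ = 4.

QG74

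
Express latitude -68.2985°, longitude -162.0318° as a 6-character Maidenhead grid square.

Shift to the Maidenhead origin (180°W, 90°S): lon 17.9682, lat 21.7015.
Field: lon ⌊17.9682/20⌋ = 0 → A; lat ⌊21.7015/10⌋ = 2 → C.
Square: lon ⌊17.9682/2⌋ = 8; lat ⌊1.7015/1⌋ = 1.
Subsquare: lon ⌊1.9682/0.0833333⌋ = 23 → x; lat ⌊0.7015/0.0416667⌋ = 16 → q.

AC81xq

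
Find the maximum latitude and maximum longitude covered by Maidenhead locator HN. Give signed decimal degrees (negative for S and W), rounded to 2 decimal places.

50.00, -20.00

Field H=7, N=13: +7·20° lon, +13·10° lat → SW at lon -40°, lat 40°.
Cell spans 20° lon × 10° lat. NE corner is SW corner plus one full cell.
latitude 50.00, longitude -20.00.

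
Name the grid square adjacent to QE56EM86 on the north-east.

Longitude extended square 8; +1 → 9.
Latitude extended square 6; +1 → 7.

QE56em97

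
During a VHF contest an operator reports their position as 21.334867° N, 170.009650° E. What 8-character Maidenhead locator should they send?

RL51ai10

Offset from 180°W / 90°S: lon 350.00965°, lat 111.33487°.
Field: lon ⌊350.00965/20⌋ = 17 → R; lat ⌊111.33487/10⌋ = 11 → L.
Square: lon ⌊10.00965/2⌋ = 5; lat ⌊1.33487/1⌋ = 1.
Subsquare: lon ⌊0.00965/0.0833333⌋ = 0 → a; lat ⌊0.33487/0.0416667⌋ = 8 → i.
Extended square: lon ⌊0.00965/0.00833333⌋ = 1; lat ⌊0.00153/0.00416667⌋ = 0.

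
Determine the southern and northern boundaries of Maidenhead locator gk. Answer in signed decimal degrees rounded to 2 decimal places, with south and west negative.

Field G=6, K=10: +6·20° lon, +10·10° lat → SW at lon -60°, lat 10°.
Cell spans 20° lon × 10° lat.
south 10.00, north 20.00.

10.00, 20.00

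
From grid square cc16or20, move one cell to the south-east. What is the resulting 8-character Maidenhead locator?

CC16oq39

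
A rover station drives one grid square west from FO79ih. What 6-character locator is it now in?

FO79hh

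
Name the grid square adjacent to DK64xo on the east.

DK74ao

Longitude subsquare x = 23; +1 → 24, wraps to 0 = a, carry into square.
Longitude square 6; +1 → 7.
The latitude characters are unchanged.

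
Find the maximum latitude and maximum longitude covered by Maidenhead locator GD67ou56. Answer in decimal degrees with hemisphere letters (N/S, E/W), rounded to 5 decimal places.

52.13750° S, 46.78333° W

Field G=6, D=3: +6·20° lon, +3·10° lat → SW at lon -60°, lat -60°.
Square 6, 7: +6·2° lon, +7·1° lat → SW at lon -48°, lat -53°.
Subsquare o=14, u=20: +14·0.0833333° lon, +20·0.0416667° lat → SW at lon -46.8333°, lat -52.1667°.
Extended square 5, 6: +5·0.00833333° lon, +6·0.00416667° lat → SW at lon -46.7917°, lat -52.1417°.
Cell spans 0.00833333° lon × 0.00416667° lat. NE corner is SW corner plus one full cell.
latitude 52.13750° S, longitude 46.78333° W.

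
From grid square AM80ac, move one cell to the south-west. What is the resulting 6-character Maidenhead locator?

Longitude subsquare a = 0; −1 → -1, wraps to 23 = x, carry into square.
Longitude square 8; −1 → 7.
Latitude subsquare c = 2; −1 → 1 = b.

AM70xb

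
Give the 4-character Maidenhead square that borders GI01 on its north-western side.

Longitude square 0; −1 → -1, wraps to 9, carry into field.
Longitude field G = 6; −1 → 5 = F.
Latitude square 1; +1 → 2.

FI92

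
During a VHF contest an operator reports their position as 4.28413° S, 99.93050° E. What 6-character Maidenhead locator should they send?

NI95xr

Add 180° to longitude and 90° to latitude: 279.9305, 85.7159.
Field (20°×10°, letters A–R): 279.9305/20 → 13 → N, 85.7159/10 → 8 → I; chars NI.
Square (2°×1°, digits 0–9): 19.9305/2 → 9, 5.7159/1 → 5; chars 95.
Subsquare (5′×2.5′, letters a–x): 1.9305/0.0833333 → 23 → x, 0.7159/0.0416667 → 17 → r; chars xr.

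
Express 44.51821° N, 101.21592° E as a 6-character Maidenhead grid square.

ON04om

Shift to the Maidenhead origin (180°W, 90°S): lon 281.2159, lat 134.5182.
Field: 281.2159/20 → 14 → O, 134.5182/10 → 13 → N; chars ON.
Square: 1.2159/2 → 0, 4.5182/1 → 4; chars 04.
Subsquare: 1.2159/0.0833333 → 14 → o, 0.5182/0.0416667 → 12 → m; chars om.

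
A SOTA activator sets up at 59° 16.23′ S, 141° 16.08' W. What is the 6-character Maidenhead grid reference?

Offset from 180°W / 90°S: lon 38.7320°, lat 30.7295°.
Field (20°×10°, letters A–R): 38.7320/20 → 1 → B, 30.7295/10 → 3 → D; chars BD.
Square (2°×1°, digits 0–9): 18.7320/2 → 9, 0.7295/1 → 0; chars 90.
Subsquare (5′×2.5′, letters a–x): 0.7320/0.0833333 → 8 → i, 0.7295/0.0416667 → 17 → r; chars ir.

BD90ir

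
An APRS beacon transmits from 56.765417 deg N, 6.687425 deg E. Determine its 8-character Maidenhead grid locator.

JO36is23

Shift to the Maidenhead origin (180°W, 90°S): lon 186.68742, lat 146.76542.
Field (20°×10°, letters A–R): lon ⌊186.68742/20⌋ = 9 → J; lat ⌊146.76542/10⌋ = 14 → O.
Square (2°×1°, digits 0–9): lon ⌊6.68742/2⌋ = 3; lat ⌊6.76542/1⌋ = 6.
Subsquare (5′×2.5′, letters a–x): lon ⌊0.68742/0.0833333⌋ = 8 → i; lat ⌊0.76542/0.0416667⌋ = 18 → s.
Extended square (30″×15″, digits 0–9): lon ⌊0.02076/0.00833333⌋ = 2; lat ⌊0.01542/0.00416667⌋ = 3.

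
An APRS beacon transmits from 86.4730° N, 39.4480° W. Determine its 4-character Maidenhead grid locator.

HR06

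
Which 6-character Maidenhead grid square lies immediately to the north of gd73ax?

GD74aa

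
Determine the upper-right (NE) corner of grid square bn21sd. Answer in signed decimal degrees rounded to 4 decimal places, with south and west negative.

Field B=1, N=13: +1·20° lon, +13·10° lat → SW at lon -160°, lat 40°.
Square 2, 1: +2·2° lon, +1·1° lat → SW at lon -156°, lat 41°.
Subsquare s=18, d=3: +18·0.0833333° lon, +3·0.0416667° lat → SW at lon -154.5°, lat 41.125°.
Cell spans 0.0833333° lon × 0.0416667° lat. NE corner is SW corner plus one full cell.
latitude 41.1667, longitude -154.4167.

41.1667, -154.4167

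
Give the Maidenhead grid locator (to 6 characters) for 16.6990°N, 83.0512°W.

EK86lq

Add 180° to longitude and 90° to latitude: 96.9488, 106.6990.
Field: lon ⌊96.9488/20⌋ = 4 → E; lat ⌊106.6990/10⌋ = 10 → K.
Square: lon ⌊16.9488/2⌋ = 8; lat ⌊6.6990/1⌋ = 6.
Subsquare: lon ⌊0.9488/0.0833333⌋ = 11 → l; lat ⌊0.6990/0.0416667⌋ = 16 → q.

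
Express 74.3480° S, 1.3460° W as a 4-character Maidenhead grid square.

IB95

Offset from 180°W / 90°S: lon 178.65°, lat 15.65°.
Field (20°×10°, letters A–R): lon ⌊178.65/20⌋ = 8 → I; lat ⌊15.65/10⌋ = 1 → B.
Square (2°×1°, digits 0–9): lon ⌊18.65/2⌋ = 9; lat ⌊5.65/1⌋ = 5.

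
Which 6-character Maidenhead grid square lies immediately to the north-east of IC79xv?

Longitude subsquare x = 23; +1 → 24, wraps to 0 = a, carry into square.
Longitude square 7; +1 → 8.
Latitude subsquare v = 21; +1 → 22 = w.

IC89aw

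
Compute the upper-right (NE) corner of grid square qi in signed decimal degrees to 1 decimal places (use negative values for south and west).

0.0, 160.0

Field Q=16, I=8: +16·20° lon, +8·10° lat → SW at lon 140°, lat -10°.
Cell spans 20° lon × 10° lat. NE corner is SW corner plus one full cell.
latitude 0.0, longitude 160.0.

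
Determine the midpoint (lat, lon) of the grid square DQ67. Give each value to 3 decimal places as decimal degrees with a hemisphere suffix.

Field D=3, Q=16: +3·20° lon, +16·10° lat → SW at lon -120°, lat 70°.
Square 6, 7: +6·2° lon, +7·1° lat → SW at lon -108°, lat 77°.
Cell spans 2° lon × 1° lat. Centre is SW corner plus half of each.
latitude 77.500° N, longitude 107.000° W.

77.500° N, 107.000° W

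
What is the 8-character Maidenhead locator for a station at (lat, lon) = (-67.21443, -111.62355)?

Offset from 180°W / 90°S: lon 68.37645°, lat 22.78557°.
Field: 68.37645/20 → 3 → D, 22.78557/10 → 2 → C; chars DC.
Square: 8.37645/2 → 4, 2.78557/1 → 2; chars 42.
Subsquare: 0.37645/0.0833333 → 4 → e, 0.78557/0.0416667 → 18 → s; chars es.
Extended square: 0.04312/0.00833333 → 5, 0.03557/0.00416667 → 8; chars 58.

DC42es58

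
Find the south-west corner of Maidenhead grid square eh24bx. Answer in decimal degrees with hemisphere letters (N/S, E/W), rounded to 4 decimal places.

15.0417° S, 95.9167° W

Field E=4, H=7: +4·20° lon, +7·10° lat → SW at lon -100°, lat -20°.
Square 2, 4: +2·2° lon, +4·1° lat → SW at lon -96°, lat -16°.
Subsquare b=1, x=23: +1·0.0833333° lon, +23·0.0416667° lat → SW at lon -95.9167°, lat -15.0417°.
latitude 15.0417° S, longitude 95.9167° W.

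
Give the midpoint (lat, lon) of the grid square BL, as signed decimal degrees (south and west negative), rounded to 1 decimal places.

25.0, -150.0

Field B=1, L=11: +1·20° lon, +11·10° lat → SW at lon -160°, lat 20°.
Cell spans 20° lon × 10° lat. Centre is SW corner plus half of each.
latitude 25.0, longitude -150.0.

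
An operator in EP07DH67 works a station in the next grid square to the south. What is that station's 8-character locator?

Latitude extended square 7; −1 → 6.
The longitude characters are unchanged.

EP07dh66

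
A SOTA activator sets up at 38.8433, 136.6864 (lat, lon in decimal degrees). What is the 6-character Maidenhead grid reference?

PM88iu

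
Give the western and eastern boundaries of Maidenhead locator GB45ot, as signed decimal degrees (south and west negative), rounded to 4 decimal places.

-50.8333, -50.7500

Field G=6, B=1: +6·20° lon, +1·10° lat → SW at lon -60°, lat -80°.
Square 4, 5: +4·2° lon, +5·1° lat → SW at lon -52°, lat -75°.
Subsquare o=14, t=19: +14·0.0833333° lon, +19·0.0416667° lat → SW at lon -50.8333°, lat -74.2083°.
Cell spans 0.0833333° lon × 0.0416667° lat.
west -50.8333, east -50.7500.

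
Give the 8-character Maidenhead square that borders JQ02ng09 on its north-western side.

Longitude extended square 0; −1 → -1, wraps to 9, carry into subsquare.
Longitude subsquare n = 13; −1 → 12 = m.
Latitude extended square 9; +1 → 10, wraps to 0, carry into subsquare.
Latitude subsquare g = 6; +1 → 7 = h.

JQ02mh90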